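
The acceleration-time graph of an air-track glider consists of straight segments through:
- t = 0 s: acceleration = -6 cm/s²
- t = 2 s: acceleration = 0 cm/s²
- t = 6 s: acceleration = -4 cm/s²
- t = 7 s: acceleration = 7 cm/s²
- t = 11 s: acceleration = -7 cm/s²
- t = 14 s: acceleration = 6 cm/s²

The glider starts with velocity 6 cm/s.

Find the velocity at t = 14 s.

Δv equals the area under the a-t graph; then v = v₀ + Δv.
0–2 s: ½(-6 + 0)(2) = -6 cm/s
2–6 s: ½(0 + -4)(4) = -8 cm/s
6–7 s: ½(-4 + 7)(1) = 1.5 cm/s
7–11 s: ½(7 + -7)(4) = 0 cm/s
11–14 s: ½(-7 + 6)(3) = -1.5 cm/s
Δv = -14 cm/s, so v(14) = 6 + (-14) = -8 cm/s.

-8 cm/s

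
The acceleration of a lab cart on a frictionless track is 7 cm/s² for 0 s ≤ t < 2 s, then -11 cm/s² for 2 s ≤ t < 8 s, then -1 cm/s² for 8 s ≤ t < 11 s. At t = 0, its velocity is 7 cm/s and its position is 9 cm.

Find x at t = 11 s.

-174.5 cm

On each constant-a segment, Δv = aΔt and Δx = v₀Δt + ½aΔt²; chain segment to segment.
0–2 s: v starts 7 cm/s; Δx = 7·2 + ½·7·2² = 28 cm; v ends 21 cm/s.
2–8 s: v starts 21 cm/s; Δx = 21·6 + ½·-11·6² = -72 cm; v ends -45 cm/s.
8–11 s: v starts -45 cm/s; Δx = -45·3 + ½·-1·3² = -139.5 cm; v ends -48 cm/s.
x(11) = 9 + Σ Δx = -174.5 cm.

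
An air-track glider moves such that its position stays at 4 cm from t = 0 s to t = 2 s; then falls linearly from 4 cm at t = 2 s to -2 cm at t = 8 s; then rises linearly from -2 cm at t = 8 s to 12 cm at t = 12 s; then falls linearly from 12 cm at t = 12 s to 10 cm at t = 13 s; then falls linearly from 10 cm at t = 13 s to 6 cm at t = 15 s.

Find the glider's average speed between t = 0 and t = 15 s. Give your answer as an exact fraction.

26/15 cm/s

Average speed = (total path length)/(elapsed time); on a piecewise-linear x-t graph the path length is Σ|Δx|.
0–2 s: |Δx| = |4 − 4| = 0 cm
2–8 s: |Δx| = |-2 − 4| = 6 cm
8–12 s: |Δx| = |12 − -2| = 14 cm
12–13 s: |Δx| = |10 − 12| = 2 cm
13–15 s: |Δx| = |6 − 10| = 4 cm
Total path = 26 cm; average speed = 26/15 = 26/15 cm/s.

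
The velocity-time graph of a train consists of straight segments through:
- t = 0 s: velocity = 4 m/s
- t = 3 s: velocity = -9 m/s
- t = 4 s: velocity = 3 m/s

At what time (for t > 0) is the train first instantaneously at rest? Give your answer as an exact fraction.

v changes sign on 0–3 s (from 4 to -9); the graph is linear there, so v = 0 at t = 0 + (-4)·(3 − 0)/(-9 − 4) = 12/13 s.

t = 12/13 s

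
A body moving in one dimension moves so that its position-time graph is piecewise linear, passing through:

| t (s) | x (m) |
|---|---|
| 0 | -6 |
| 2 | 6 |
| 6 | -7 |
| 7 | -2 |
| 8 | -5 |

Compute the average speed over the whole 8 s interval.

4.125 m/s

Average speed = (total path length)/(elapsed time); on a piecewise-linear x-t graph the path length is Σ|Δx|.
0–2 s: |Δx| = |6 − -6| = 12 m
2–6 s: |Δx| = |-7 − 6| = 13 m
6–7 s: |Δx| = |-2 − -7| = 5 m
7–8 s: |Δx| = |-5 − -2| = 3 m
Total path = 33 m; average speed = 33/8 = 4.125 m/s.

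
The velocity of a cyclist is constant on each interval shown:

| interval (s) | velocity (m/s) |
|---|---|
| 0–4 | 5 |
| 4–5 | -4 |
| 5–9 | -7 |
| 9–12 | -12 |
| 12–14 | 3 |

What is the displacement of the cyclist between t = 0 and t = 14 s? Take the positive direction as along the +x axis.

Net displacement equals the area under the velocity-time graph (areas below the axis count negative).
0–4 s: 5 × 4 = 20 m
4–5 s: -4 × 1 = -4 m
5–9 s: -7 × 4 = -28 m
9–12 s: -12 × 3 = -36 m
12–14 s: 3 × 2 = 6 m
Net displacement = -42 m

-42 m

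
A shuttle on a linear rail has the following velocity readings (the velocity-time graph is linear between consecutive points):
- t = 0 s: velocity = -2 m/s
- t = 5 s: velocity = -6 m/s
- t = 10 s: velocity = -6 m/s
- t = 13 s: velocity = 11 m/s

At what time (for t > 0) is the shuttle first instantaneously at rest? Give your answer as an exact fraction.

v changes sign on 10–13 s (from -6 to 11); the graph is linear there, so v = 0 at t = 10 + (6)·(13 − 10)/(11 − -6) = 188/17 s.

t = 188/17 s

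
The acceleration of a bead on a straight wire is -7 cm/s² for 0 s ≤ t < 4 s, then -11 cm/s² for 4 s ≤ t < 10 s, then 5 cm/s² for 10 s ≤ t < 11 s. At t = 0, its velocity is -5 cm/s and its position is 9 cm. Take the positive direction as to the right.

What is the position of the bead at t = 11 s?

-559.5 cm

On each constant-a segment, Δv = aΔt and Δx = v₀Δt + ½aΔt²; chain segment to segment.
0–4 s: v starts -5 cm/s; Δx = -5·4 + ½·-7·4² = -76 cm; v ends -33 cm/s.
4–10 s: v starts -33 cm/s; Δx = -33·6 + ½·-11·6² = -396 cm; v ends -99 cm/s.
10–11 s: v starts -99 cm/s; Δx = -99·1 + ½·5·1² = -96.5 cm; v ends -94 cm/s.
x(11) = 9 + Σ Δx = -559.5 cm.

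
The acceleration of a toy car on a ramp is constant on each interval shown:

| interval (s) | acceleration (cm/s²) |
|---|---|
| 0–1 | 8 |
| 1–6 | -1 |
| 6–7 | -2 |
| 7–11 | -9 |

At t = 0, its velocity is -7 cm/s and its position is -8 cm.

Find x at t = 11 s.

On each constant-a segment, Δv = aΔt and Δx = v₀Δt + ½aΔt²; chain segment to segment.
0–1 s: v starts -7 cm/s; Δx = -7·1 + ½·8·1² = -3 cm; v ends 1 cm/s.
1–6 s: v starts 1 cm/s; Δx = 1·5 + ½·-1·5² = -7.5 cm; v ends -4 cm/s.
6–7 s: v starts -4 cm/s; Δx = -4·1 + ½·-2·1² = -5 cm; v ends -6 cm/s.
7–11 s: v starts -6 cm/s; Δx = -6·4 + ½·-9·4² = -96 cm; v ends -42 cm/s.
x(11) = -8 + Σ Δx = -119.5 cm.

-119.5 cm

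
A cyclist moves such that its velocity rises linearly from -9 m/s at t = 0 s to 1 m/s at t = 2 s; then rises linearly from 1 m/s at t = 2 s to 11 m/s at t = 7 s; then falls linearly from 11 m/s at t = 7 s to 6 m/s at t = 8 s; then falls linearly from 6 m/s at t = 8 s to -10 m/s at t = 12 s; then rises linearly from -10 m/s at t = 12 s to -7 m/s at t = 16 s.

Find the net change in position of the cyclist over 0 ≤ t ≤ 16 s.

-11.5 m

Net displacement equals the area under the velocity-time graph (areas below the axis count negative).
0–2 s: ½(-9 + 1)(2) = -8 m
2–7 s: ½(1 + 11)(5) = 30 m
7–8 s: ½(11 + 6)(1) = 8.5 m
8–12 s: ½(6 + -10)(4) = -8 m
12–16 s: ½(-10 + -7)(4) = -34 m
Net displacement = -11.5 m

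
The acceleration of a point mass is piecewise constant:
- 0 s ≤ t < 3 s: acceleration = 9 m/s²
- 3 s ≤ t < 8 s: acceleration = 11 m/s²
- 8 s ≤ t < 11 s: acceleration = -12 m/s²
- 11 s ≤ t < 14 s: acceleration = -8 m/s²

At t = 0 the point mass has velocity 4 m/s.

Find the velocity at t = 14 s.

26 m/s

Δv equals the area under the a-t graph; then v = v₀ + Δv.
0–3 s: 9 × 3 = 27 m/s
3–8 s: 11 × 5 = 55 m/s
8–11 s: -12 × 3 = -36 m/s
11–14 s: -8 × 3 = -24 m/s
Δv = 22 m/s, so v(14) = 4 + (22) = 26 m/s.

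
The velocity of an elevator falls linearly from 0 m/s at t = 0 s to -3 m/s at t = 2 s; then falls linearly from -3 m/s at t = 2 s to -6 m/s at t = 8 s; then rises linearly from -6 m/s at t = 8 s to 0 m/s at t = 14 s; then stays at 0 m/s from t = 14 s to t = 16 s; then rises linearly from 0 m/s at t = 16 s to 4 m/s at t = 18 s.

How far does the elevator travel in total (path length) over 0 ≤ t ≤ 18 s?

52 m

Total distance travelled is ∫|v| dt — sum the magnitudes of each area piece.
0–2 s: |½(0 + -3)(2)| = 3 m
2–8 s: |½(-3 + -6)(6)| = 27 m
8–14 s: |½(-6 + 0)(6)| = 18 m
14–16 s: |0| × 2 = 0 m
16–18 s: |½(0 + 4)(2)| = 4 m
Total distance = 52 m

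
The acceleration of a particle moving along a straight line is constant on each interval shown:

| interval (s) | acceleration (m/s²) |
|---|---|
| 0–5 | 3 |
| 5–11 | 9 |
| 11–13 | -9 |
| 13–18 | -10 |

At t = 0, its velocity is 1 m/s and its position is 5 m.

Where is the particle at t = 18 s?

562.5 m

On each constant-a segment, Δv = aΔt and Δx = v₀Δt + ½aΔt²; chain segment to segment.
0–5 s: v starts 1 m/s; Δx = 1·5 + ½·3·5² = 42.5 m; v ends 16 m/s.
5–11 s: v starts 16 m/s; Δx = 16·6 + ½·9·6² = 258 m; v ends 70 m/s.
11–13 s: v starts 70 m/s; Δx = 70·2 + ½·-9·2² = 122 m; v ends 52 m/s.
13–18 s: v starts 52 m/s; Δx = 52·5 + ½·-10·5² = 135 m; v ends 2 m/s.
x(18) = 5 + Σ Δx = 562.5 m.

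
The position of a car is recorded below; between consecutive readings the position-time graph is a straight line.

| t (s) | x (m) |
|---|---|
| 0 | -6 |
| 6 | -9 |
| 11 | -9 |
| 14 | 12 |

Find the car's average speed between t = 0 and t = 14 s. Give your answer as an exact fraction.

Average speed = (total path length)/(elapsed time); on a piecewise-linear x-t graph the path length is Σ|Δx|.
0–6 s: |Δx| = |-9 − -6| = 3 m
6–11 s: |Δx| = |-9 − -9| = 0 m
11–14 s: |Δx| = |12 − -9| = 21 m
Total path = 24 m; average speed = 24/14 = 12/7 m/s.

12/7 m/s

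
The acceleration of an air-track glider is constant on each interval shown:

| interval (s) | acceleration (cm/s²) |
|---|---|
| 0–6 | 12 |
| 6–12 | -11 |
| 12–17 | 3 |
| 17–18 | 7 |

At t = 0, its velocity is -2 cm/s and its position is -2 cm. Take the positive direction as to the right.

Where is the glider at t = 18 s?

504 cm

On each constant-a segment, Δv = aΔt and Δx = v₀Δt + ½aΔt²; chain segment to segment.
0–6 s: v starts -2 cm/s; Δx = -2·6 + ½·12·6² = 204 cm; v ends 70 cm/s.
6–12 s: v starts 70 cm/s; Δx = 70·6 + ½·-11·6² = 222 cm; v ends 4 cm/s.
12–17 s: v starts 4 cm/s; Δx = 4·5 + ½·3·5² = 57.5 cm; v ends 19 cm/s.
17–18 s: v starts 19 cm/s; Δx = 19·1 + ½·7·1² = 22.5 cm; v ends 26 cm/s.
x(18) = -2 + Σ Δx = 504 cm.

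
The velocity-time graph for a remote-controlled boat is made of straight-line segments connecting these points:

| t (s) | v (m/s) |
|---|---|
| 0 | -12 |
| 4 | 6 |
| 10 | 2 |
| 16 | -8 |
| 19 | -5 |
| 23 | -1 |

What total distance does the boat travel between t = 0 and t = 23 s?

Distance (not displacement) is the total path length: add the absolute areas under v-t.
0–4 s: v = 0 at t = 8/3 s; triangle areas 16 + 4 = 20 m
4–10 s: |½(6 + 2)(6)| = 24 m
10–16 s: v = 0 at t = 11.2 s; triangle areas 1.2 + 19.2 = 20.4 m
16–19 s: |½(-8 + -5)(3)| = 19.5 m
19–23 s: |½(-5 + -1)(4)| = 12 m
Total distance = 95.9 m

95.9 m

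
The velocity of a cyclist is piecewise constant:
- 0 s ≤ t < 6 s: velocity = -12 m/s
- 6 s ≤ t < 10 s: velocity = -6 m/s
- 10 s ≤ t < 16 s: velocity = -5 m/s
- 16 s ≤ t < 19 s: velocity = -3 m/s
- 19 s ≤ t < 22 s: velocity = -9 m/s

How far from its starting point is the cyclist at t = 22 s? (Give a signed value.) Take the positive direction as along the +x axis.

Net displacement equals the area under the velocity-time graph (areas below the axis count negative).
0–6 s: -12 × 6 = -72 m
6–10 s: -6 × 4 = -24 m
10–16 s: -5 × 6 = -30 m
16–19 s: -3 × 3 = -9 m
19–22 s: -9 × 3 = -27 m
Net displacement = -162 m

-162 m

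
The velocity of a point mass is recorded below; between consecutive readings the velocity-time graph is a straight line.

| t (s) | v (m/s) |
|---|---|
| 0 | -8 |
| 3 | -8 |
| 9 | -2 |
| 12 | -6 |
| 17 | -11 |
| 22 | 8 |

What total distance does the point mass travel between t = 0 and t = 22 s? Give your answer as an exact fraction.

2524/19 m

Total distance travelled is ∫|v| dt — sum the magnitudes of each area piece.
0–3 s: |-8| × 3 = 24 m
3–9 s: |½(-8 + -2)(6)| = 30 m
9–12 s: |½(-2 + -6)(3)| = 12 m
12–17 s: |½(-6 + -11)(5)| = 42.5 m
17–22 s: v = 0 at t = 378/19 s; triangle areas 605/38 + 160/19 = 925/38 m
Total distance = 2524/19 m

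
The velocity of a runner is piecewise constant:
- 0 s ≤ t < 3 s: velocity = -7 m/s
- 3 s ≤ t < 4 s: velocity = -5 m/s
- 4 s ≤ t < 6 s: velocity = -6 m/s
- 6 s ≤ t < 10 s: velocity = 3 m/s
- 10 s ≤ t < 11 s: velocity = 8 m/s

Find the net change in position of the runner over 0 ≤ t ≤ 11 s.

-18 m

Net displacement equals the area under the velocity-time graph (areas below the axis count negative).
0–3 s: -7 × 3 = -21 m
3–4 s: -5 × 1 = -5 m
4–6 s: -6 × 2 = -12 m
6–10 s: 3 × 4 = 12 m
10–11 s: 8 × 1 = 8 m
Net displacement = -18 m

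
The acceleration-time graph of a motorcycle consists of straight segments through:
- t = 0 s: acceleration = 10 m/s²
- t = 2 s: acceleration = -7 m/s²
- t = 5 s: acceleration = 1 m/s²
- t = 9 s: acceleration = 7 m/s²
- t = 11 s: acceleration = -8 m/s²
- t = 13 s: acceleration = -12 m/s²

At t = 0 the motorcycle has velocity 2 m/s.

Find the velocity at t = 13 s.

Δv equals the area under the a-t graph; then v = v₀ + Δv.
0–2 s: ½(10 + -7)(2) = 3 m/s
2–5 s: ½(-7 + 1)(3) = -9 m/s
5–9 s: ½(1 + 7)(4) = 16 m/s
9–11 s: ½(7 + -8)(2) = -1 m/s
11–13 s: ½(-8 + -12)(2) = -20 m/s
Δv = -11 m/s, so v(13) = 2 + (-11) = -9 m/s.

-9 m/s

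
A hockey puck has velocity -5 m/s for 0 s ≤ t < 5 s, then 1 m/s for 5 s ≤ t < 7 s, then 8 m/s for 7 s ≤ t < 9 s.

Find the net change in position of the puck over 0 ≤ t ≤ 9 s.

-7 m

Net displacement equals the area under the velocity-time graph (areas below the axis count negative).
0–5 s: -5 × 5 = -25 m
5–7 s: 1 × 2 = 2 m
7–9 s: 8 × 2 = 16 m
Net displacement = -7 m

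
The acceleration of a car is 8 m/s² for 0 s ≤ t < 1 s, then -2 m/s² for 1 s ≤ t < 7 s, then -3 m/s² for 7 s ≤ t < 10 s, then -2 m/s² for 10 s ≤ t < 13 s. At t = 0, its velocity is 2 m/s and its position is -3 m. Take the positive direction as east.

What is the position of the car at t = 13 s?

-34.5 m

On each constant-a segment, Δv = aΔt and Δx = v₀Δt + ½aΔt²; chain segment to segment.
0–1 s: v starts 2 m/s; Δx = 2·1 + ½·8·1² = 6 m; v ends 10 m/s.
1–7 s: v starts 10 m/s; Δx = 10·6 + ½·-2·6² = 24 m; v ends -2 m/s.
7–10 s: v starts -2 m/s; Δx = -2·3 + ½·-3·3² = -19.5 m; v ends -11 m/s.
10–13 s: v starts -11 m/s; Δx = -11·3 + ½·-2·3² = -42 m; v ends -17 m/s.
x(13) = -3 + Σ Δx = -34.5 m.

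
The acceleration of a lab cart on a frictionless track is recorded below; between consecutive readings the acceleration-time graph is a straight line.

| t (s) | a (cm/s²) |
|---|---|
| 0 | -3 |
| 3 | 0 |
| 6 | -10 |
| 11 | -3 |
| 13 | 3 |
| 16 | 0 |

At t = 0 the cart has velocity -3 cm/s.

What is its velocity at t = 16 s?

-50.5 cm/s

Δv equals the area under the a-t graph; then v = v₀ + Δv.
0–3 s: ½(-3 + 0)(3) = -4.5 cm/s
3–6 s: ½(0 + -10)(3) = -15 cm/s
6–11 s: ½(-10 + -3)(5) = -32.5 cm/s
11–13 s: ½(-3 + 3)(2) = 0 cm/s
13–16 s: ½(3 + 0)(3) = 4.5 cm/s
Δv = -47.5 cm/s, so v(16) = -3 + (-47.5) = -50.5 cm/s.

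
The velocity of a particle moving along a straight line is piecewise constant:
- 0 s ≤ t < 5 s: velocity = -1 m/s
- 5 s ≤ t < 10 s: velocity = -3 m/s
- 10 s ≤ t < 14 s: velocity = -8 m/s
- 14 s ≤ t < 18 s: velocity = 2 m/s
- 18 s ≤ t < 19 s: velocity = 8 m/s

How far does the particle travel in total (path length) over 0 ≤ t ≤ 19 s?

Total distance travelled is ∫|v| dt — sum the magnitudes of each area piece.
0–5 s: |-1| × 5 = 5 m
5–10 s: |-3| × 5 = 15 m
10–14 s: |-8| × 4 = 32 m
14–18 s: |2| × 4 = 8 m
18–19 s: |8| × 1 = 8 m
Total distance = 68 m

68 m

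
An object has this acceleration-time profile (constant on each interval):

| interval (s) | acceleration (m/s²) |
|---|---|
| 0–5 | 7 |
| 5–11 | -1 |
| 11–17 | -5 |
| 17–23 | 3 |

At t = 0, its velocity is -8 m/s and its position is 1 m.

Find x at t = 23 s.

228.5 m

On each constant-a segment, Δv = aΔt and Δx = v₀Δt + ½aΔt²; chain segment to segment.
0–5 s: v starts -8 m/s; Δx = -8·5 + ½·7·5² = 47.5 m; v ends 27 m/s.
5–11 s: v starts 27 m/s; Δx = 27·6 + ½·-1·6² = 144 m; v ends 21 m/s.
11–17 s: v starts 21 m/s; Δx = 21·6 + ½·-5·6² = 36 m; v ends -9 m/s.
17–23 s: v starts -9 m/s; Δx = -9·6 + ½·3·6² = 0 m; v ends 9 m/s.
x(23) = 1 + Σ Δx = 228.5 m.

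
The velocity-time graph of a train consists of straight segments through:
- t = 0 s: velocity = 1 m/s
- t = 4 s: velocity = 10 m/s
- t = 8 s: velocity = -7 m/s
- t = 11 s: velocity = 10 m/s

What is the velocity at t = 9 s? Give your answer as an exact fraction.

On 8–11 s the graph is linear from -7 to 10 m/s: v(9) = -7 + (10 − -7)·(9 − 8)/(11 − 8) = -4/3 m/s.

-4/3 m/s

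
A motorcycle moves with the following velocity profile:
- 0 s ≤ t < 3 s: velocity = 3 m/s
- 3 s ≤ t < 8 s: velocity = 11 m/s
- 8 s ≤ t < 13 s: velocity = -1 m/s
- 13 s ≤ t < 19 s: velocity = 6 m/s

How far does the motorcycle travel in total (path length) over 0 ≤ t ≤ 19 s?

105 m

Distance (not displacement) is the total path length: add the absolute areas under v-t.
0–3 s: |3| × 3 = 9 m
3–8 s: |11| × 5 = 55 m
8–13 s: |-1| × 5 = 5 m
13–19 s: |6| × 6 = 36 m
Total distance = 105 m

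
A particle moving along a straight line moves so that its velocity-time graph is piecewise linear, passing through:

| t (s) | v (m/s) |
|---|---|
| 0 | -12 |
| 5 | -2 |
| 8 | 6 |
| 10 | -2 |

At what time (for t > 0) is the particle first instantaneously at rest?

t = 5.75 s

v changes sign on 5–8 s (from -2 to 6); the graph is linear there, so v = 0 at t = 5 + (2)·(8 − 5)/(6 − -2) = 5.75 s.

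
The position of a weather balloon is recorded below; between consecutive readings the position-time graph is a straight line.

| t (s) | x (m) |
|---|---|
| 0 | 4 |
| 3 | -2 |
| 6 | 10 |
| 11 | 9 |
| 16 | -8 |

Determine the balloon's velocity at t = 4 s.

4 m/s

Velocity is the slope of the x-t graph on 3–6 s: (10 − -2)/(6 − 3) = 4 m/s.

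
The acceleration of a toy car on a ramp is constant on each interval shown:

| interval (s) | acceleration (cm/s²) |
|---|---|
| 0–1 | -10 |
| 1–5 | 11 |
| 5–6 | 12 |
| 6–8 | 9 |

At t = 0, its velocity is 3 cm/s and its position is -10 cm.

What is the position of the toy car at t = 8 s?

207 cm

On each constant-a segment, Δv = aΔt and Δx = v₀Δt + ½aΔt²; chain segment to segment.
0–1 s: v starts 3 cm/s; Δx = 3·1 + ½·-10·1² = -2 cm; v ends -7 cm/s.
1–5 s: v starts -7 cm/s; Δx = -7·4 + ½·11·4² = 60 cm; v ends 37 cm/s.
5–6 s: v starts 37 cm/s; Δx = 37·1 + ½·12·1² = 43 cm; v ends 49 cm/s.
6–8 s: v starts 49 cm/s; Δx = 49·2 + ½·9·2² = 116 cm; v ends 67 cm/s.
x(8) = -10 + Σ Δx = 207 cm.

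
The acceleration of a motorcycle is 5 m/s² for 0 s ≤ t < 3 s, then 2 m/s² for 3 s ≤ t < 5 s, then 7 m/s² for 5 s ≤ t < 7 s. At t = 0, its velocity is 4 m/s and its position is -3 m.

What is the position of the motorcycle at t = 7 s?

133.5 m

On each constant-a segment, Δv = aΔt and Δx = v₀Δt + ½aΔt²; chain segment to segment.
0–3 s: v starts 4 m/s; Δx = 4·3 + ½·5·3² = 34.5 m; v ends 19 m/s.
3–5 s: v starts 19 m/s; Δx = 19·2 + ½·2·2² = 42 m; v ends 23 m/s.
5–7 s: v starts 23 m/s; Δx = 23·2 + ½·7·2² = 60 m; v ends 37 m/s.
x(7) = -3 + Σ Δx = 133.5 m.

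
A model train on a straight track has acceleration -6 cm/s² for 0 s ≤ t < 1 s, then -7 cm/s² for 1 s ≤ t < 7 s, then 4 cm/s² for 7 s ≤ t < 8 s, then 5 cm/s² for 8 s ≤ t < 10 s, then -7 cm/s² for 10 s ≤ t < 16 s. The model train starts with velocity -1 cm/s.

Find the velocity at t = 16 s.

Δv equals the area under the a-t graph; then v = v₀ + Δv.
0–1 s: -6 × 1 = -6 cm/s
1–7 s: -7 × 6 = -42 cm/s
7–8 s: 4 × 1 = 4 cm/s
8–10 s: 5 × 2 = 10 cm/s
10–16 s: -7 × 6 = -42 cm/s
Δv = -76 cm/s, so v(16) = -1 + (-76) = -77 cm/s.

-77 cm/s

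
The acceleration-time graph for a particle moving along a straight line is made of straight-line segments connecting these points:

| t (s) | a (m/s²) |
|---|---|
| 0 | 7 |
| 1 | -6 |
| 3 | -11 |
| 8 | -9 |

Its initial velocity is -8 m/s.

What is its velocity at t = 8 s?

Δv equals the area under the a-t graph; then v = v₀ + Δv.
0–1 s: ½(7 + -6)(1) = 0.5 m/s
1–3 s: ½(-6 + -11)(2) = -17 m/s
3–8 s: ½(-11 + -9)(5) = -50 m/s
Δv = -66.5 m/s, so v(8) = -8 + (-66.5) = -74.5 m/s.

-74.5 m/s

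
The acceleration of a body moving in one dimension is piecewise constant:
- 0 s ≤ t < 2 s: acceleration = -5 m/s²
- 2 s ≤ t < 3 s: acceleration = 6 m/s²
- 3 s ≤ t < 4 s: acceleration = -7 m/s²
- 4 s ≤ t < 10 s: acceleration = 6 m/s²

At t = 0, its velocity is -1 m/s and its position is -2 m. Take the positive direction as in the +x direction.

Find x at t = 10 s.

On each constant-a segment, Δv = aΔt and Δx = v₀Δt + ½aΔt²; chain segment to segment.
0–2 s: v starts -1 m/s; Δx = -1·2 + ½·-5·2² = -12 m; v ends -11 m/s.
2–3 s: v starts -11 m/s; Δx = -11·1 + ½·6·1² = -8 m; v ends -5 m/s.
3–4 s: v starts -5 m/s; Δx = -5·1 + ½·-7·1² = -8.5 m; v ends -12 m/s.
4–10 s: v starts -12 m/s; Δx = -12·6 + ½·6·6² = 36 m; v ends 24 m/s.
x(10) = -2 + Σ Δx = 5.5 m.

5.5 m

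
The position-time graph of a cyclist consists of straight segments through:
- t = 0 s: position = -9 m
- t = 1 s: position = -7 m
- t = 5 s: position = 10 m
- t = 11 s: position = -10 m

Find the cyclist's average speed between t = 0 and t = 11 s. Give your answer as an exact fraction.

Average speed = (total path length)/(elapsed time); on a piecewise-linear x-t graph the path length is Σ|Δx|.
0–1 s: |Δx| = |-7 − -9| = 2 m
1–5 s: |Δx| = |10 − -7| = 17 m
5–11 s: |Δx| = |-10 − 10| = 20 m
Total path = 39 m; average speed = 39/11 = 39/11 m/s.

39/11 m/s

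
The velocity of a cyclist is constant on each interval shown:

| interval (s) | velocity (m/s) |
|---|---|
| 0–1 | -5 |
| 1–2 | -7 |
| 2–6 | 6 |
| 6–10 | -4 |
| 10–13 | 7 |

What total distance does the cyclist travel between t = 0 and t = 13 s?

73 m

Distance (not displacement) is the total path length: add the absolute areas under v-t.
0–1 s: |-5| × 1 = 5 m
1–2 s: |-7| × 1 = 7 m
2–6 s: |6| × 4 = 24 m
6–10 s: |-4| × 4 = 16 m
10–13 s: |7| × 3 = 21 m
Total distance = 73 m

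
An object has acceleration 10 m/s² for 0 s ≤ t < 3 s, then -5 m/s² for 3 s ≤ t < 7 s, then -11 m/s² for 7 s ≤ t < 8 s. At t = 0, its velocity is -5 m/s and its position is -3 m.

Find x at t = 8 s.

On each constant-a segment, Δv = aΔt and Δx = v₀Δt + ½aΔt²; chain segment to segment.
0–3 s: v starts -5 m/s; Δx = -5·3 + ½·10·3² = 30 m; v ends 25 m/s.
3–7 s: v starts 25 m/s; Δx = 25·4 + ½·-5·4² = 60 m; v ends 5 m/s.
7–8 s: v starts 5 m/s; Δx = 5·1 + ½·-11·1² = -0.5 m; v ends -6 m/s.
x(8) = -3 + Σ Δx = 86.5 m.

86.5 m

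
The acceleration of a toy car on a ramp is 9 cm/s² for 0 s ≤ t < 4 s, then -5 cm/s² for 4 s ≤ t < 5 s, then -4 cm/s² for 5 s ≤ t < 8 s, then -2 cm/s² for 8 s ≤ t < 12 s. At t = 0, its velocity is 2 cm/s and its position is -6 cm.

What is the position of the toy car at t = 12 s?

On each constant-a segment, Δv = aΔt and Δx = v₀Δt + ½aΔt²; chain segment to segment.
0–4 s: v starts 2 cm/s; Δx = 2·4 + ½·9·4² = 80 cm; v ends 38 cm/s.
4–5 s: v starts 38 cm/s; Δx = 38·1 + ½·-5·1² = 35.5 cm; v ends 33 cm/s.
5–8 s: v starts 33 cm/s; Δx = 33·3 + ½·-4·3² = 81 cm; v ends 21 cm/s.
8–12 s: v starts 21 cm/s; Δx = 21·4 + ½·-2·4² = 68 cm; v ends 13 cm/s.
x(12) = -6 + Σ Δx = 258.5 cm.

258.5 cm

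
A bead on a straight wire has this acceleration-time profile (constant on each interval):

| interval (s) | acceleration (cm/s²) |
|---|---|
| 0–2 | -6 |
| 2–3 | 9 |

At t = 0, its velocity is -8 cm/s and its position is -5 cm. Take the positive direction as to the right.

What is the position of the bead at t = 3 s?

On each constant-a segment, Δv = aΔt and Δx = v₀Δt + ½aΔt²; chain segment to segment.
0–2 s: v starts -8 cm/s; Δx = -8·2 + ½·-6·2² = -28 cm; v ends -20 cm/s.
2–3 s: v starts -20 cm/s; Δx = -20·1 + ½·9·1² = -15.5 cm; v ends -11 cm/s.
x(3) = -5 + Σ Δx = -48.5 cm.

-48.5 cm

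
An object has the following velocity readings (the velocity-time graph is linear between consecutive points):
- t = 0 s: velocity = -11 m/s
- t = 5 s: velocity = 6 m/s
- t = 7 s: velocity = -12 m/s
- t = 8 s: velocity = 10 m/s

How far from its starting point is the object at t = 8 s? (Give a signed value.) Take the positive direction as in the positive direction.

-19.5 m

Displacement is the signed area under the v-t curve.
0–5 s: ½(-11 + 6)(5) = -12.5 m
5–7 s: ½(6 + -12)(2) = -6 m
7–8 s: ½(-12 + 10)(1) = -1 m
Net displacement = -19.5 m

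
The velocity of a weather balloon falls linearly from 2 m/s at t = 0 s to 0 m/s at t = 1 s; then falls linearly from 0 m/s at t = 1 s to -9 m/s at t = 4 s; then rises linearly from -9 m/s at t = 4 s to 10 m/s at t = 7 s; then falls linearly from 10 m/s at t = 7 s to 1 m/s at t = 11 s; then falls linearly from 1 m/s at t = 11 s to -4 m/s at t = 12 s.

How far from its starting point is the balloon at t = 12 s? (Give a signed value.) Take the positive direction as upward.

Displacement is the signed area under the v-t curve.
0–1 s: ½(2 + 0)(1) = 1 m
1–4 s: ½(0 + -9)(3) = -13.5 m
4–7 s: ½(-9 + 10)(3) = 1.5 m
7–11 s: ½(10 + 1)(4) = 22 m
11–12 s: ½(1 + -4)(1) = -1.5 m
Net displacement = 9.5 m

9.5 m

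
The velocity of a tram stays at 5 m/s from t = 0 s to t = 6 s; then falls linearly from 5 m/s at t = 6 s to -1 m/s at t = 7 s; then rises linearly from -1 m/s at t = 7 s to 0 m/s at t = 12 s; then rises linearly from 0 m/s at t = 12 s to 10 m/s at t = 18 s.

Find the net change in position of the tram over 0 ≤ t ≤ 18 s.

Net displacement equals the area under the velocity-time graph (areas below the axis count negative).
0–6 s: 5 × 6 = 30 m
6–7 s: ½(5 + -1)(1) = 2 m
7–12 s: ½(-1 + 0)(5) = -2.5 m
12–18 s: ½(0 + 10)(6) = 30 m
Net displacement = 59.5 m

59.5 m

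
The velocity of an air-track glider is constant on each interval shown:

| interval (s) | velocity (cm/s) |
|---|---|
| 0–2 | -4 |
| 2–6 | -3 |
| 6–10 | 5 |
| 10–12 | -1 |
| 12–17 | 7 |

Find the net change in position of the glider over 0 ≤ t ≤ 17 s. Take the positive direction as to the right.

33 cm

Displacement is the signed area under the v-t curve.
0–2 s: -4 × 2 = -8 cm
2–6 s: -3 × 4 = -12 cm
6–10 s: 5 × 4 = 20 cm
10–12 s: -1 × 2 = -2 cm
12–17 s: 7 × 5 = 35 cm
Net displacement = 33 cm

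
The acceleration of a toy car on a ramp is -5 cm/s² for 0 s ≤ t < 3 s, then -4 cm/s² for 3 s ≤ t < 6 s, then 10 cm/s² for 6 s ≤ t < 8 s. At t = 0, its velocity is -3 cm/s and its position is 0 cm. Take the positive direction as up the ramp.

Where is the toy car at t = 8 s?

On each constant-a segment, Δv = aΔt and Δx = v₀Δt + ½aΔt²; chain segment to segment.
0–3 s: v starts -3 cm/s; Δx = -3·3 + ½·-5·3² = -31.5 cm; v ends -18 cm/s.
3–6 s: v starts -18 cm/s; Δx = -18·3 + ½·-4·3² = -72 cm; v ends -30 cm/s.
6–8 s: v starts -30 cm/s; Δx = -30·2 + ½·10·2² = -40 cm; v ends -10 cm/s.
x(8) = 0 + Σ Δx = -143.5 cm.

-143.5 cm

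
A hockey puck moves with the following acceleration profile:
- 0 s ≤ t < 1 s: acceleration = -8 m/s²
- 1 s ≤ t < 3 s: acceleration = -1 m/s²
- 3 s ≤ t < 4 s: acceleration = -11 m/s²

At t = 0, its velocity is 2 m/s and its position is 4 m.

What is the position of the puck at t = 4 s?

On each constant-a segment, Δv = aΔt and Δx = v₀Δt + ½aΔt²; chain segment to segment.
0–1 s: v starts 2 m/s; Δx = 2·1 + ½·-8·1² = -2 m; v ends -6 m/s.
1–3 s: v starts -6 m/s; Δx = -6·2 + ½·-1·2² = -14 m; v ends -8 m/s.
3–4 s: v starts -8 m/s; Δx = -8·1 + ½·-11·1² = -13.5 m; v ends -19 m/s.
x(4) = 4 + Σ Δx = -25.5 m.

-25.5 m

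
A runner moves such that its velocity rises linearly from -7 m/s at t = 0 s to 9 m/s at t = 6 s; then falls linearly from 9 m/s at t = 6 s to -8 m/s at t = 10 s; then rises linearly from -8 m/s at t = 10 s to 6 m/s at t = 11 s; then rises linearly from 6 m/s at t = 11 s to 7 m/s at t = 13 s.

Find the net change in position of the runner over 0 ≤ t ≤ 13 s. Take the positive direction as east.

20 m

Displacement is the signed area under the v-t curve.
0–6 s: ½(-7 + 9)(6) = 6 m
6–10 s: ½(9 + -8)(4) = 2 m
10–11 s: ½(-8 + 6)(1) = -1 m
11–13 s: ½(6 + 7)(2) = 13 m
Net displacement = 20 m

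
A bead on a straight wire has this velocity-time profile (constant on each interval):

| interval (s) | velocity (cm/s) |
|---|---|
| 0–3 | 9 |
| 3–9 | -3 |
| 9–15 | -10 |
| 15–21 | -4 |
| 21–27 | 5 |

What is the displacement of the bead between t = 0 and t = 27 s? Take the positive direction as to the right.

Net displacement equals the area under the velocity-time graph (areas below the axis count negative).
0–3 s: 9 × 3 = 27 cm
3–9 s: -3 × 6 = -18 cm
9–15 s: -10 × 6 = -60 cm
15–21 s: -4 × 6 = -24 cm
21–27 s: 5 × 6 = 30 cm
Net displacement = -45 cm

-45 cm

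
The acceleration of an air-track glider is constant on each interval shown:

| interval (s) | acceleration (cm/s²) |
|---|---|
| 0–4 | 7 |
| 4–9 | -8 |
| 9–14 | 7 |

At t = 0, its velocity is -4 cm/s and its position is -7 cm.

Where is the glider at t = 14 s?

On each constant-a segment, Δv = aΔt and Δx = v₀Δt + ½aΔt²; chain segment to segment.
0–4 s: v starts -4 cm/s; Δx = -4·4 + ½·7·4² = 40 cm; v ends 24 cm/s.
4–9 s: v starts 24 cm/s; Δx = 24·5 + ½·-8·5² = 20 cm; v ends -16 cm/s.
9–14 s: v starts -16 cm/s; Δx = -16·5 + ½·7·5² = 7.5 cm; v ends 19 cm/s.
x(14) = -7 + Σ Δx = 60.5 cm.

60.5 cm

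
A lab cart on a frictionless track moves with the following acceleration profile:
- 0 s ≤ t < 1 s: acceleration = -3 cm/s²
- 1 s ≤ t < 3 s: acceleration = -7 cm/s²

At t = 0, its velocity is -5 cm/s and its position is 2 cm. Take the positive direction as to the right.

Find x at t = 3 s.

-34.5 cm

On each constant-a segment, Δv = aΔt and Δx = v₀Δt + ½aΔt²; chain segment to segment.
0–1 s: v starts -5 cm/s; Δx = -5·1 + ½·-3·1² = -6.5 cm; v ends -8 cm/s.
1–3 s: v starts -8 cm/s; Δx = -8·2 + ½·-7·2² = -30 cm; v ends -22 cm/s.
x(3) = 2 + Σ Δx = -34.5 cm.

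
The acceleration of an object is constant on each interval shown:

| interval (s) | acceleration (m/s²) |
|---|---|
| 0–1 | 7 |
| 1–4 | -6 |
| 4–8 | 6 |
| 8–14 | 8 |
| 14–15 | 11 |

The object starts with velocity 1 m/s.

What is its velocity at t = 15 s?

73 m/s

Δv equals the area under the a-t graph; then v = v₀ + Δv.
0–1 s: 7 × 1 = 7 m/s
1–4 s: -6 × 3 = -18 m/s
4–8 s: 6 × 4 = 24 m/s
8–14 s: 8 × 6 = 48 m/s
14–15 s: 11 × 1 = 11 m/s
Δv = 72 m/s, so v(15) = 1 + (72) = 73 m/s.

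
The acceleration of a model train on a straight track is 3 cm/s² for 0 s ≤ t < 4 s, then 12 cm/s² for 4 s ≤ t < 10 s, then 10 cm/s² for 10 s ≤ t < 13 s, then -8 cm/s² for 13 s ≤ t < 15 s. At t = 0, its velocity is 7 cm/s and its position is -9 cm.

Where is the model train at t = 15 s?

917 cm

On each constant-a segment, Δv = aΔt and Δx = v₀Δt + ½aΔt²; chain segment to segment.
0–4 s: v starts 7 cm/s; Δx = 7·4 + ½·3·4² = 52 cm; v ends 19 cm/s.
4–10 s: v starts 19 cm/s; Δx = 19·6 + ½·12·6² = 330 cm; v ends 91 cm/s.
10–13 s: v starts 91 cm/s; Δx = 91·3 + ½·10·3² = 318 cm; v ends 121 cm/s.
13–15 s: v starts 121 cm/s; Δx = 121·2 + ½·-8·2² = 226 cm; v ends 105 cm/s.
x(15) = -9 + Σ Δx = 917 cm.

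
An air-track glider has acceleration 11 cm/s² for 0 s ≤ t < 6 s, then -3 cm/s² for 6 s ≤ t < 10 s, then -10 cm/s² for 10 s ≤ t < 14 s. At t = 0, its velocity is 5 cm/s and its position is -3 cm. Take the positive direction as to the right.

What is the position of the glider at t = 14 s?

On each constant-a segment, Δv = aΔt and Δx = v₀Δt + ½aΔt²; chain segment to segment.
0–6 s: v starts 5 cm/s; Δx = 5·6 + ½·11·6² = 228 cm; v ends 71 cm/s.
6–10 s: v starts 71 cm/s; Δx = 71·4 + ½·-3·4² = 260 cm; v ends 59 cm/s.
10–14 s: v starts 59 cm/s; Δx = 59·4 + ½·-10·4² = 156 cm; v ends 19 cm/s.
x(14) = -3 + Σ Δx = 641 cm.

641 cm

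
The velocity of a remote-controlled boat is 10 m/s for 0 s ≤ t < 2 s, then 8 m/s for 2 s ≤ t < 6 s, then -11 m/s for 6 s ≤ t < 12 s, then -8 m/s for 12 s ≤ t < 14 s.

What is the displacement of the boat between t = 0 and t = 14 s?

Displacement is the signed area under the v-t curve.
0–2 s: 10 × 2 = 20 m
2–6 s: 8 × 4 = 32 m
6–12 s: -11 × 6 = -66 m
12–14 s: -8 × 2 = -16 m
Net displacement = -30 m

-30 m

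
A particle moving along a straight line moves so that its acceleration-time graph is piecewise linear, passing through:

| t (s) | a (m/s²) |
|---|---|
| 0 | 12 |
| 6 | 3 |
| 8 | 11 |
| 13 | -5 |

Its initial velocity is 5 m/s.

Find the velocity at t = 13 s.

Δv equals the area under the a-t graph; then v = v₀ + Δv.
0–6 s: ½(12 + 3)(6) = 45 m/s
6–8 s: ½(3 + 11)(2) = 14 m/s
8–13 s: ½(11 + -5)(5) = 15 m/s
Δv = 74 m/s, so v(13) = 5 + (74) = 79 m/s.

79 m/s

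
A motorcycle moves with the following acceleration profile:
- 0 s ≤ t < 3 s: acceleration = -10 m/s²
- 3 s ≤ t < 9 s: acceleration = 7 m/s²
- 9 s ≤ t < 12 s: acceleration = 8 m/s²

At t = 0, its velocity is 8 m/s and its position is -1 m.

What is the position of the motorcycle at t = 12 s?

On each constant-a segment, Δv = aΔt and Δx = v₀Δt + ½aΔt²; chain segment to segment.
0–3 s: v starts 8 m/s; Δx = 8·3 + ½·-10·3² = -21 m; v ends -22 m/s.
3–9 s: v starts -22 m/s; Δx = -22·6 + ½·7·6² = -6 m; v ends 20 m/s.
9–12 s: v starts 20 m/s; Δx = 20·3 + ½·8·3² = 96 m; v ends 44 m/s.
x(12) = -1 + Σ Δx = 68 m.

68 m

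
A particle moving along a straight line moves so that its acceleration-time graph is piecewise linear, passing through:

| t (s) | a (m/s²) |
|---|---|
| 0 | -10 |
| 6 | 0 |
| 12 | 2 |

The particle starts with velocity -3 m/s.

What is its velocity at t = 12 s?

-27 m/s

Δv equals the area under the a-t graph; then v = v₀ + Δv.
0–6 s: ½(-10 + 0)(6) = -30 m/s
6–12 s: ½(0 + 2)(6) = 6 m/s
Δv = -24 m/s, so v(12) = -3 + (-24) = -27 m/s.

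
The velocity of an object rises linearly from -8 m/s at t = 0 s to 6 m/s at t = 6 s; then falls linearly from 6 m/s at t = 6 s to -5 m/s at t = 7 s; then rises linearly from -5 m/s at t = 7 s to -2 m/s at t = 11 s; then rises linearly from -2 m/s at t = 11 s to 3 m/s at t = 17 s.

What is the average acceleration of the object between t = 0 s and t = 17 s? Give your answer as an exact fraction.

11/17 m/s²

Average acceleration = Δv/Δt = (3 − -8)/(17 − 0) = 11/17 m/s².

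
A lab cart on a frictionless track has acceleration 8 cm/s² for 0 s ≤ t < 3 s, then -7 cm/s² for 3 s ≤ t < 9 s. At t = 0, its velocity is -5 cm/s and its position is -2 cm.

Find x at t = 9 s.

On each constant-a segment, Δv = aΔt and Δx = v₀Δt + ½aΔt²; chain segment to segment.
0–3 s: v starts -5 cm/s; Δx = -5·3 + ½·8·3² = 21 cm; v ends 19 cm/s.
3–9 s: v starts 19 cm/s; Δx = 19·6 + ½·-7·6² = -12 cm; v ends -23 cm/s.
x(9) = -2 + Σ Δx = 7 cm.

7 cm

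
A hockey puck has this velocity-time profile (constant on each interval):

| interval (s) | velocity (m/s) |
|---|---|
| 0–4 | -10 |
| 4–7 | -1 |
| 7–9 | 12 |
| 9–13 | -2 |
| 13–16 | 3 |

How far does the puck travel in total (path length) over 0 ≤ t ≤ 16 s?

84 m

Distance (not displacement) is the total path length: add the absolute areas under v-t.
0–4 s: |-10| × 4 = 40 m
4–7 s: |-1| × 3 = 3 m
7–9 s: |12| × 2 = 24 m
9–13 s: |-2| × 4 = 8 m
13–16 s: |3| × 3 = 9 m
Total distance = 84 m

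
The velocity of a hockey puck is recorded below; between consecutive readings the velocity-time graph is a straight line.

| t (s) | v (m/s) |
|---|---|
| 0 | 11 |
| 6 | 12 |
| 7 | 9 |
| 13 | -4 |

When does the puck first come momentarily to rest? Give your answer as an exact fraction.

t = 145/13 s

v changes sign on 7–13 s (from 9 to -4); the graph is linear there, so v = 0 at t = 7 + (-9)·(13 − 7)/(-4 − 9) = 145/13 s.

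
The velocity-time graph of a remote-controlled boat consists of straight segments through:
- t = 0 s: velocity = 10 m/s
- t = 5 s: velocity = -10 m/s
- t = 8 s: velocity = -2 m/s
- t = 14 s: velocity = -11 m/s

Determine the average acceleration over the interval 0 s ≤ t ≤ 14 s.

-1.5 m/s²

Average acceleration = Δv/Δt = (-11 − 10)/(14 − 0) = -1.5 m/s².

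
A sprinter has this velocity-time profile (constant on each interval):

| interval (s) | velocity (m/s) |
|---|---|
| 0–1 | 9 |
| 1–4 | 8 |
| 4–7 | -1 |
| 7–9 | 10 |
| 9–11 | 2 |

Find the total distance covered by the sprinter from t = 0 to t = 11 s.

60 m

Total distance travelled is ∫|v| dt — sum the magnitudes of each area piece.
0–1 s: |9| × 1 = 9 m
1–4 s: |8| × 3 = 24 m
4–7 s: |-1| × 3 = 3 m
7–9 s: |10| × 2 = 20 m
9–11 s: |2| × 2 = 4 m
Total distance = 60 m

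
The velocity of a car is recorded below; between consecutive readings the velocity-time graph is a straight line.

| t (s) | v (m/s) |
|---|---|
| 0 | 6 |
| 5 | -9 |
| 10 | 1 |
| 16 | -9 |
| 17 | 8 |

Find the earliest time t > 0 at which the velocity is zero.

v changes sign on 0–5 s (from 6 to -9); the graph is linear there, so v = 0 at t = 0 + (-6)·(5 − 0)/(-9 − 6) = 2 s.

t = 2 s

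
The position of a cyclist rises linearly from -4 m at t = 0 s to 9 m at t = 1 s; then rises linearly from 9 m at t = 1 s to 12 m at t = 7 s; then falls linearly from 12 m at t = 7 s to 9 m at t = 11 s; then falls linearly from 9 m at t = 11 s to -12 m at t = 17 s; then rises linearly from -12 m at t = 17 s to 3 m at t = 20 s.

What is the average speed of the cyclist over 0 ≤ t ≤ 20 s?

2.75 m/s

Average speed = (total path length)/(elapsed time); on a piecewise-linear x-t graph the path length is Σ|Δx|.
0–1 s: |Δx| = |9 − -4| = 13 m
1–7 s: |Δx| = |12 − 9| = 3 m
7–11 s: |Δx| = |9 − 12| = 3 m
11–17 s: |Δx| = |-12 − 9| = 21 m
17–20 s: |Δx| = |3 − -12| = 15 m
Total path = 55 m; average speed = 55/20 = 2.75 m/s.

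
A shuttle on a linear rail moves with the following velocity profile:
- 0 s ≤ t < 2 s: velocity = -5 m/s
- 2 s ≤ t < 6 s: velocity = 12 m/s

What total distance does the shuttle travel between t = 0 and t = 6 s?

58 m

Distance (not displacement) is the total path length: add the absolute areas under v-t.
0–2 s: |-5| × 2 = 10 m
2–6 s: |12| × 4 = 48 m
Total distance = 58 m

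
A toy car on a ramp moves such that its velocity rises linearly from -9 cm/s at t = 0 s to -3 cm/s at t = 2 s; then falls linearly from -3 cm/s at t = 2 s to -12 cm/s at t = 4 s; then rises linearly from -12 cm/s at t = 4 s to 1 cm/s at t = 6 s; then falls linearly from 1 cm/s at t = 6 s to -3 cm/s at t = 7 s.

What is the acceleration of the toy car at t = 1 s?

3 cm/s²

Acceleration is the slope of the v-t graph on 0–2 s: (-3 − -9)/(2 − 0) = 3 cm/s².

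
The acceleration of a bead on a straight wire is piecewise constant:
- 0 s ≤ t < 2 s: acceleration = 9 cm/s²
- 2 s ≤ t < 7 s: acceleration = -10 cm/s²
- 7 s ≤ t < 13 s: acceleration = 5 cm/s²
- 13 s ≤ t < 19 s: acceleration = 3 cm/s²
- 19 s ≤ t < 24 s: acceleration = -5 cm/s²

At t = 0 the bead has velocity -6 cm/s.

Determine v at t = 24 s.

Δv equals the area under the a-t graph; then v = v₀ + Δv.
0–2 s: 9 × 2 = 18 cm/s
2–7 s: -10 × 5 = -50 cm/s
7–13 s: 5 × 6 = 30 cm/s
13–19 s: 3 × 6 = 18 cm/s
19–24 s: -5 × 5 = -25 cm/s
Δv = -9 cm/s, so v(24) = -6 + (-9) = -15 cm/s.

-15 cm/s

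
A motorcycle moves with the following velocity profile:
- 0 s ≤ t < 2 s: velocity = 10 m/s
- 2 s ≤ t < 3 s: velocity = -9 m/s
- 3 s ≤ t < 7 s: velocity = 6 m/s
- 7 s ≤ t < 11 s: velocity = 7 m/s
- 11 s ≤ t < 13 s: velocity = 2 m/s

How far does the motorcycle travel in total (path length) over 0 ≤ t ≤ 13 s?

85 m

Distance (not displacement) is the total path length: add the absolute areas under v-t.
0–2 s: |10| × 2 = 20 m
2–3 s: |-9| × 1 = 9 m
3–7 s: |6| × 4 = 24 m
7–11 s: |7| × 4 = 28 m
11–13 s: |2| × 2 = 4 m
Total distance = 85 m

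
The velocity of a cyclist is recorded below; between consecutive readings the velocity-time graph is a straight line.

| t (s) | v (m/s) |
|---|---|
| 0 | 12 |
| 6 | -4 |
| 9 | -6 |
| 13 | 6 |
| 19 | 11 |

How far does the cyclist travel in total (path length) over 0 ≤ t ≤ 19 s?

108 m

Distance (not displacement) is the total path length: add the absolute areas under v-t.
0–6 s: v = 0 at t = 4.5 s; triangle areas 27 + 3 = 30 m
6–9 s: |½(-4 + -6)(3)| = 15 m
9–13 s: v = 0 at t = 11 s; triangle areas 6 + 6 = 12 m
13–19 s: |½(6 + 11)(6)| = 51 m
Total distance = 108 m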